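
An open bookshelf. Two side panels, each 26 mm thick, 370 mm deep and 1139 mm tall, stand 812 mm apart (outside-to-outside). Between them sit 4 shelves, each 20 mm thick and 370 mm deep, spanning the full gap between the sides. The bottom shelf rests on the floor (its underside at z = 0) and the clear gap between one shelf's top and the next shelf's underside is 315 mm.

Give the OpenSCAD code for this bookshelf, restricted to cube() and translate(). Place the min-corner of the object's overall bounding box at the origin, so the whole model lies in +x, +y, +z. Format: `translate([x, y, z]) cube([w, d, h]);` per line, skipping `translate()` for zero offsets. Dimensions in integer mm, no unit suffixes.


cube([26, 370, 1139]);
translate([786, 0, 0]) cube([26, 370, 1139]);
translate([26, 0, 0]) cube([760, 370, 20]);
translate([26, 0, 335]) cube([760, 370, 20]);
translate([26, 0, 670]) cube([760, 370, 20]);
translate([26, 0, 1005]) cube([760, 370, 20]);


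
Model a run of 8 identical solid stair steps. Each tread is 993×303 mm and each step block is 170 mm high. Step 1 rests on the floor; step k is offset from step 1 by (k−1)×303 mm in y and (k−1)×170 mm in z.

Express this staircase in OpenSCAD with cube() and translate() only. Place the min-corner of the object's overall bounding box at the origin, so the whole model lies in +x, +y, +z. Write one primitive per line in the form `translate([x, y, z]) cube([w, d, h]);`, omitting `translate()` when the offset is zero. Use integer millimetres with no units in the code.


cube([993, 303, 170]);
translate([0, 303, 170]) cube([993, 303, 170]);
translate([0, 606, 340]) cube([993, 303, 170]);
translate([0, 909, 510]) cube([993, 303, 170]);
translate([0, 1212, 680]) cube([993, 303, 170]);
translate([0, 1515, 850]) cube([993, 303, 170]);
translate([0, 1818, 1020]) cube([993, 303, 170]);
translate([0, 2121, 1190]) cube([993, 303, 170]);


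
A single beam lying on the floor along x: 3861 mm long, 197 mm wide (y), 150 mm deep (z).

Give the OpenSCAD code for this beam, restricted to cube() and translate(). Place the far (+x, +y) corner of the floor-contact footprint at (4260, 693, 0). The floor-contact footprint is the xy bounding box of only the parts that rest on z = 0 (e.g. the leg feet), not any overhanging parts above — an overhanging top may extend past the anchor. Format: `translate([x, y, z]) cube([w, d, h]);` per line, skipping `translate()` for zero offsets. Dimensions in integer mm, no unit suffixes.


translate([399, 496, 0]) cube([3861, 197, 150]);


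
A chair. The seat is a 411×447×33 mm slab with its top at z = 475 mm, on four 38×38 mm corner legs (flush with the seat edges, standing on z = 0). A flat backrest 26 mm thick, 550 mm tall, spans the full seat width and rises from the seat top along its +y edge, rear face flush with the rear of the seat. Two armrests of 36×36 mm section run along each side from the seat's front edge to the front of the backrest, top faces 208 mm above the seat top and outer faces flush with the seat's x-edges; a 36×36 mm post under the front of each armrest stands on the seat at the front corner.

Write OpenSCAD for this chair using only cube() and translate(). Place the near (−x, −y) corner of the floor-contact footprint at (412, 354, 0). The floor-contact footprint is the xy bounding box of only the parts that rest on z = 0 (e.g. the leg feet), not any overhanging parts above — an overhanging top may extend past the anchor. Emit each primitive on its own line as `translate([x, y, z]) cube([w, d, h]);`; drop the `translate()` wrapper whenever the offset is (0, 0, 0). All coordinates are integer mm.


// leg_h = 475 - 33 = 442
// arm post h = 208 - 36 = 172
translate([412, 354, 442]) cube([411, 447, 33]);
translate([412, 354, 0]) cube([38, 38, 442]);
translate([785, 354, 0]) cube([38, 38, 442]);
translate([412, 763, 0]) cube([38, 38, 442]);
translate([785, 763, 0]) cube([38, 38, 442]);
translate([412, 775, 475]) cube([411, 26, 550]);
translate([412, 354, 647]) cube([36, 421, 36]);
translate([787, 354, 647]) cube([36, 421, 36]);
translate([412, 354, 475]) cube([36, 36, 172]);
translate([787, 354, 475]) cube([36, 36, 172]);


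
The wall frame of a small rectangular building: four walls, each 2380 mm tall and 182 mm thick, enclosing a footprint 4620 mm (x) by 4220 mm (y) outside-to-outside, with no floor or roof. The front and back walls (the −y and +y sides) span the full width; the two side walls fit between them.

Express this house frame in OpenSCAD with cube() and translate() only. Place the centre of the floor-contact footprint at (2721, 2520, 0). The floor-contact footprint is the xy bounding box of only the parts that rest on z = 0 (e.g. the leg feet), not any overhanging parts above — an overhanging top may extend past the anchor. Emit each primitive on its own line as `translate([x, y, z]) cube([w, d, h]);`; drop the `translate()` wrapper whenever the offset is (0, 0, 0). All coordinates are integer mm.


translate([411, 410, 0]) cube([4620, 182, 2380]);
translate([411, 4448, 0]) cube([4620, 182, 2380]);
translate([411, 592, 0]) cube([182, 3856, 2380]);
translate([4849, 592, 0]) cube([182, 3856, 2380]);


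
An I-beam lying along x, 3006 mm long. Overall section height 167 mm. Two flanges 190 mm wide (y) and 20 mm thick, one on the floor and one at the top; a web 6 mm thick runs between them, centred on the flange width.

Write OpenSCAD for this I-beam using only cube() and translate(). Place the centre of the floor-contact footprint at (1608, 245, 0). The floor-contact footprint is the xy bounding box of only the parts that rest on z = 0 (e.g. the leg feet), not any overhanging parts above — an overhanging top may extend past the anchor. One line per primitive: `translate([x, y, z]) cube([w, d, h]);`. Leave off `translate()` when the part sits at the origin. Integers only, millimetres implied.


translate([105, 150, 0]) cube([3006, 190, 20]);
translate([105, 242, 20]) cube([3006, 6, 127]);
translate([105, 150, 147]) cube([3006, 190, 20]);


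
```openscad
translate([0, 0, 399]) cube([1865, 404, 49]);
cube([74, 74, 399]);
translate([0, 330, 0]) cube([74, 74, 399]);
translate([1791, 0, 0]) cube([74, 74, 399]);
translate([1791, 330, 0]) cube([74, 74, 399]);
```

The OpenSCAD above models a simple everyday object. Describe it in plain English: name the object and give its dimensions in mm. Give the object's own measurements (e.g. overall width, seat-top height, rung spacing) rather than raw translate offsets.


A bench: a 1865×404 mm seat slab, 49 mm thick, top at z = 448 mm, on four 74×74 mm square legs flush with the seat corners and standing on z = 0.


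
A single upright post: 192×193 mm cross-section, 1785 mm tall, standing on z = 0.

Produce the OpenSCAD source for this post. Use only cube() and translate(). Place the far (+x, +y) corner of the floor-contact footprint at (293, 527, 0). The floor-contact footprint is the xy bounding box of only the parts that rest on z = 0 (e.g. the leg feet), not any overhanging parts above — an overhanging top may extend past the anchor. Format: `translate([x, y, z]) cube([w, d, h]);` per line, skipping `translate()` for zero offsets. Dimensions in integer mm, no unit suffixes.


translate([101, 334, 0]) cube([192, 193, 1785]);


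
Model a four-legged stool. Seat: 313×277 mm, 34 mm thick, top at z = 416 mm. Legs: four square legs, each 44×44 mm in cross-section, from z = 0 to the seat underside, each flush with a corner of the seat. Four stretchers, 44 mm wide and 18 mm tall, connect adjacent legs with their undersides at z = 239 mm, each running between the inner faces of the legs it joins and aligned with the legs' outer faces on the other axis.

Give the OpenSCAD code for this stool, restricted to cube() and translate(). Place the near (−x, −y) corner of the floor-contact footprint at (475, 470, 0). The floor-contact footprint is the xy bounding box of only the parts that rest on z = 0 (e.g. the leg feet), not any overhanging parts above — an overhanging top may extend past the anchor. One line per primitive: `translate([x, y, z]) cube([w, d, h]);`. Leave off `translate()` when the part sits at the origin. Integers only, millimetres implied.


translate([475, 470, 382]) cube([313, 277, 34]);
translate([475, 470, 0]) cube([44, 44, 382]);
translate([744, 470, 0]) cube([44, 44, 382]);
translate([475, 703, 0]) cube([44, 44, 382]);
translate([744, 703, 0]) cube([44, 44, 382]);
translate([519, 470, 239]) cube([225, 44, 18]);
translate([519, 703, 239]) cube([225, 44, 18]);
translate([475, 514, 239]) cube([44, 189, 18]);
translate([744, 514, 239]) cube([44, 189, 18]);


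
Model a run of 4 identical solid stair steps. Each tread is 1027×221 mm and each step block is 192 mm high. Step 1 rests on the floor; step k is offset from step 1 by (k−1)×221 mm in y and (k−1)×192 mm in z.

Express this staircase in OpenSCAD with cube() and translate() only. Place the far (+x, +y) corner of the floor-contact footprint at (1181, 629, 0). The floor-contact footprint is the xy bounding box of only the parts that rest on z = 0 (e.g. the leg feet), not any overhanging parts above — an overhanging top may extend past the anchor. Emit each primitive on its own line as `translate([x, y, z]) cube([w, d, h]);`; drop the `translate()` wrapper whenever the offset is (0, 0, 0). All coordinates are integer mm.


translate([154, 408, 0]) cube([1027, 221, 192]);
translate([154, 629, 192]) cube([1027, 221, 192]);
translate([154, 850, 384]) cube([1027, 221, 192]);
translate([154, 1071, 576]) cube([1027, 221, 192]);


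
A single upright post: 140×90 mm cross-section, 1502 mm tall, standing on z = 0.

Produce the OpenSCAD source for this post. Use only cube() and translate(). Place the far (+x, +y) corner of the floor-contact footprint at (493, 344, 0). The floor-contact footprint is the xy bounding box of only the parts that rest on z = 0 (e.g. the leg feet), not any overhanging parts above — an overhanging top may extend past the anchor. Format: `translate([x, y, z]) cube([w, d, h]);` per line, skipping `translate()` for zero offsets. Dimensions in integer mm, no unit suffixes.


translate([353, 254, 0]) cube([140, 90, 1502]);


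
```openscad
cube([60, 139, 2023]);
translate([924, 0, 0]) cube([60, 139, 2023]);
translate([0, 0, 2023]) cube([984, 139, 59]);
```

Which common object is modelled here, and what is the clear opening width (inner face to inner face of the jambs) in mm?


A door frame. The clear opening width is 864 mm.

Two 2023 mm tall posts with a header on top — a door frame. The left jamb is 60 mm wide at x = 0; the right jamb starts at x = 924. The clear opening is 924 − 60 = 864 mm.


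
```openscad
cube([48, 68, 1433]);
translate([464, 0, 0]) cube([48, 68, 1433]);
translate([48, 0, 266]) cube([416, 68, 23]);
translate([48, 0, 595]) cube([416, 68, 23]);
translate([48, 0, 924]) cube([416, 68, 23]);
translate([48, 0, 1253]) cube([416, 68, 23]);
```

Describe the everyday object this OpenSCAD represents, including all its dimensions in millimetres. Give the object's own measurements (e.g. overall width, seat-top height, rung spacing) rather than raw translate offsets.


A straight ladder. Two 48×68 mm vertical rails, 1433 mm tall, stand 512 mm apart (outside-to-outside) with their front faces coplanar on the −y side. 4 rungs, each 68 mm deep and 23 mm tall, span between the inner faces of the rails, front faces flush with the rails. The lowest rung's underside is at z = 266 mm and rungs are spaced 329 mm apart (underside to underside).


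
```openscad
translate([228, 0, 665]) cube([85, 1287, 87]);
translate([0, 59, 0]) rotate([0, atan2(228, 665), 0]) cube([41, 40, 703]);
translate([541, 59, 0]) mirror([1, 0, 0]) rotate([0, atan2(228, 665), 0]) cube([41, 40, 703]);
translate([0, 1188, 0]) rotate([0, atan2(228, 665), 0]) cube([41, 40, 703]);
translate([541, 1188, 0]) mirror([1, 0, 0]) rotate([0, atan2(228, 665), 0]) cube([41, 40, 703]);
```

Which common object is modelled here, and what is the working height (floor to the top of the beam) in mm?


A sawhorse. The overall height is 752 mm.

A beam across two mirrored pairs of raked legs — a sawhorse. The beam's underside is at z = 665 (matching the legs' vertical rise in atan2(228, 665)) and the beam is 87 mm tall, so its top is at 665 + 87 = 752 mm. The raked legs top out at the beam's underside, so that is the highest point.


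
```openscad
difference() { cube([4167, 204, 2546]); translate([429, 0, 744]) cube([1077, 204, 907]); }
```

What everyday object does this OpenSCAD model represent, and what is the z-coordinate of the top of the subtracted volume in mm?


A wall with a window opening. The window head height is 1651 mm.

A wall with a rectangular opening subtracted — a window. Sill at z = 744, opening 907 mm tall, so the head is at 744 + 907 = 1651 mm.


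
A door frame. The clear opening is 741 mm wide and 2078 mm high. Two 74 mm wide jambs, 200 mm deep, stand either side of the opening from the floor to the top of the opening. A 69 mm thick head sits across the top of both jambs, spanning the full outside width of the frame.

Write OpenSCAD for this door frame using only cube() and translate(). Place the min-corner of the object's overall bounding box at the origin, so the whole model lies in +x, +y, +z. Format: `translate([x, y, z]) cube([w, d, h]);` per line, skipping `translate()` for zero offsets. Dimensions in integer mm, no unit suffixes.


cube([74, 200, 2078]);
translate([815, 0, 0]) cube([74, 200, 2078]);
translate([0, 0, 2078]) cube([889, 200, 69]);


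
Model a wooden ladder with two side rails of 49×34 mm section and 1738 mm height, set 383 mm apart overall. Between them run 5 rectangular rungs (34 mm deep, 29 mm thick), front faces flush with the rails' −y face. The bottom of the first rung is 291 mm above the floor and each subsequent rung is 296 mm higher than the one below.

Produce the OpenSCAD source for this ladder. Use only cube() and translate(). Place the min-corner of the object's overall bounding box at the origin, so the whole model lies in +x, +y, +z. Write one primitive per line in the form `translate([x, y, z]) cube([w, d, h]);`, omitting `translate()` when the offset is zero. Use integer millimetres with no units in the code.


cube([49, 34, 1738]);
translate([334, 0, 0]) cube([49, 34, 1738]);
translate([49, 0, 291]) cube([285, 34, 29]);
translate([49, 0, 587]) cube([285, 34, 29]);
translate([49, 0, 883]) cube([285, 34, 29]);
translate([49, 0, 1179]) cube([285, 34, 29]);
translate([49, 0, 1475]) cube([285, 34, 29]);


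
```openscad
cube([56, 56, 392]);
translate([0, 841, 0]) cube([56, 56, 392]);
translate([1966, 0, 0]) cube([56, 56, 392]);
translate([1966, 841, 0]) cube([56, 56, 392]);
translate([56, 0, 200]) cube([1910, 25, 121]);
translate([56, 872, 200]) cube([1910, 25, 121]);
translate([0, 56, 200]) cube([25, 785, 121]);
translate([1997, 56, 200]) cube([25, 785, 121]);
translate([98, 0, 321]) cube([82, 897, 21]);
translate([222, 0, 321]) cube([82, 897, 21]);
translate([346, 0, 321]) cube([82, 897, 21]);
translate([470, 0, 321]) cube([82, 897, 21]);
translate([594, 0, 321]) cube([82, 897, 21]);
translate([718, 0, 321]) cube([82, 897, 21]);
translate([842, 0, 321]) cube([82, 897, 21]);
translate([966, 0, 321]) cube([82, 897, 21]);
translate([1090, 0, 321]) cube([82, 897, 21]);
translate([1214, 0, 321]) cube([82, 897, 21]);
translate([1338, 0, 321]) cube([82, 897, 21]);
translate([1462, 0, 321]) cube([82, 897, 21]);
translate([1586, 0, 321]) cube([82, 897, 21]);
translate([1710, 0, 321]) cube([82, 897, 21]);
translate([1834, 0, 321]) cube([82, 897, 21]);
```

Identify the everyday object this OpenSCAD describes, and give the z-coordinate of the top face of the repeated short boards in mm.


A bed frame. The slat-top height is 342 mm.

Four posts, four rails, and a row of slats — a bed frame. Slats sit on the rails at z = 200 + 121 = 321; with slat thickness 21, the top is 342 mm.


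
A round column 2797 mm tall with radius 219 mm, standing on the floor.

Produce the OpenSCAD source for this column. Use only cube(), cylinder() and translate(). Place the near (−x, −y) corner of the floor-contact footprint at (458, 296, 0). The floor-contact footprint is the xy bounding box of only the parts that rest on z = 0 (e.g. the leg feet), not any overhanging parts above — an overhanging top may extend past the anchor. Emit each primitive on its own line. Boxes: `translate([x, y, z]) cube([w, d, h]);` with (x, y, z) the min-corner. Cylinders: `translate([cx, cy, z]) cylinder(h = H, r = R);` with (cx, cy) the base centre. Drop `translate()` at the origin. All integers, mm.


translate([677, 515, 0]) cylinder(h = 2797, r = 219);


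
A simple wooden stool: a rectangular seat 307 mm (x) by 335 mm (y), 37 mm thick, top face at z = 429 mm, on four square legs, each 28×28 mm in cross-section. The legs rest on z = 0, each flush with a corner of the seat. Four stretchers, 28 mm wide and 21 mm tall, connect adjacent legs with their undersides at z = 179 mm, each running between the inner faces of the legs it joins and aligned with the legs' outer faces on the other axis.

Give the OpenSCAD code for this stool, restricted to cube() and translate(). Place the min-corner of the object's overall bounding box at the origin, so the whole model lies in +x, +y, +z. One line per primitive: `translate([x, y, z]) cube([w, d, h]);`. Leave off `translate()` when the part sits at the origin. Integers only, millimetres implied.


translate([0, 0, 392]) cube([307, 335, 37]);
cube([28, 28, 392]);
translate([279, 0, 0]) cube([28, 28, 392]);
translate([0, 307, 0]) cube([28, 28, 392]);
translate([279, 307, 0]) cube([28, 28, 392]);
translate([28, 0, 179]) cube([251, 28, 21]);
translate([28, 307, 179]) cube([251, 28, 21]);
translate([0, 28, 179]) cube([28, 279, 21]);
translate([279, 28, 179]) cube([28, 279, 21]);


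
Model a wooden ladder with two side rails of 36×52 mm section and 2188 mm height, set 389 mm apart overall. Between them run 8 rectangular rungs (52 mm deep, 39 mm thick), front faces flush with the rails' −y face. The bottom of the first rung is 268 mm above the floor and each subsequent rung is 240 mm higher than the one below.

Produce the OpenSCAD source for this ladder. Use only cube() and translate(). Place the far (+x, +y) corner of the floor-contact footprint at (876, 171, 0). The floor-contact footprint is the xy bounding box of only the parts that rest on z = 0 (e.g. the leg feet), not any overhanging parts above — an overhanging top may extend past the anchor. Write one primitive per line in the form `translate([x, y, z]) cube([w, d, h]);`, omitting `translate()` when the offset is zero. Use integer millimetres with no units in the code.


translate([487, 119, 0]) cube([36, 52, 2188]);
translate([840, 119, 0]) cube([36, 52, 2188]);
translate([523, 119, 268]) cube([317, 52, 39]);
translate([523, 119, 508]) cube([317, 52, 39]);
translate([523, 119, 748]) cube([317, 52, 39]);
translate([523, 119, 988]) cube([317, 52, 39]);
translate([523, 119, 1228]) cube([317, 52, 39]);
translate([523, 119, 1468]) cube([317, 52, 39]);
translate([523, 119, 1708]) cube([317, 52, 39]);
translate([523, 119, 1948]) cube([317, 52, 39]);


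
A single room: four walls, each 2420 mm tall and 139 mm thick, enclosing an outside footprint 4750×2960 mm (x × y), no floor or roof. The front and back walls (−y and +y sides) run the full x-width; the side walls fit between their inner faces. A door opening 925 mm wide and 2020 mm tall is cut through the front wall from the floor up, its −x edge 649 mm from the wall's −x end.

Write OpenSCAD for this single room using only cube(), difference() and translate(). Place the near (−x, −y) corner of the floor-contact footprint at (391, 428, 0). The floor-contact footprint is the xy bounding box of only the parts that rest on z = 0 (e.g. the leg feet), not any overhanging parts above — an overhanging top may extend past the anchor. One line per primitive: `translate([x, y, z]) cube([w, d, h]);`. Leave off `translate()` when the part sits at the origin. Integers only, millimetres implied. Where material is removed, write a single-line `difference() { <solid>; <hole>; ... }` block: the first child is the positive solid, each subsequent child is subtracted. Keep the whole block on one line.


difference() { translate([391, 428, 0]) cube([4750, 139, 2420]); translate([1040, 428, 0]) cube([925, 139, 2020]); }
translate([391, 3249, 0]) cube([4750, 139, 2420]);
translate([391, 567, 0]) cube([139, 2682, 2420]);
translate([5002, 567, 0]) cube([139, 2682, 2420]);


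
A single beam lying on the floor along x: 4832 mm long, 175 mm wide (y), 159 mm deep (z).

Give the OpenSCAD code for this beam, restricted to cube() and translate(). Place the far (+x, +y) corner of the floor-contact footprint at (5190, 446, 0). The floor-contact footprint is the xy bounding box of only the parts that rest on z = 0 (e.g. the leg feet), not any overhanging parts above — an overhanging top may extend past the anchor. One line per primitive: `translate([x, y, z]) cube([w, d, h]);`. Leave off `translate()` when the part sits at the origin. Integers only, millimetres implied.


translate([358, 271, 0]) cube([4832, 175, 159]);


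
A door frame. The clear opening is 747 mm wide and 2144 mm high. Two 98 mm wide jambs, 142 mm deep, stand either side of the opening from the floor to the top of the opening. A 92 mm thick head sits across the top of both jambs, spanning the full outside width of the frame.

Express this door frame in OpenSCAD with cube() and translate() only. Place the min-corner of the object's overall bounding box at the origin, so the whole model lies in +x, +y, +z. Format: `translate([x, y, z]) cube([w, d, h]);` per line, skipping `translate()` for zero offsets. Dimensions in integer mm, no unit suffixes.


cube([98, 142, 2144]);
translate([845, 0, 0]) cube([98, 142, 2144]);
translate([0, 0, 2144]) cube([943, 142, 92]);


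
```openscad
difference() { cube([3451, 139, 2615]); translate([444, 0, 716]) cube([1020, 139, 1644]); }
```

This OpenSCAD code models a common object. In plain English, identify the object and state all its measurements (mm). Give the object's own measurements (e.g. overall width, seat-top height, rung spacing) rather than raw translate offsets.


A wall 3451 mm long (x), 139 mm thick (y), 2615 mm tall, with a rectangular window opening cut through it. The opening is 1020 mm wide and 1644 mm tall; its sill is at z = 716 mm and its near (−x) edge is 444 mm from the wall's −x end. The opening passes through the full wall thickness.


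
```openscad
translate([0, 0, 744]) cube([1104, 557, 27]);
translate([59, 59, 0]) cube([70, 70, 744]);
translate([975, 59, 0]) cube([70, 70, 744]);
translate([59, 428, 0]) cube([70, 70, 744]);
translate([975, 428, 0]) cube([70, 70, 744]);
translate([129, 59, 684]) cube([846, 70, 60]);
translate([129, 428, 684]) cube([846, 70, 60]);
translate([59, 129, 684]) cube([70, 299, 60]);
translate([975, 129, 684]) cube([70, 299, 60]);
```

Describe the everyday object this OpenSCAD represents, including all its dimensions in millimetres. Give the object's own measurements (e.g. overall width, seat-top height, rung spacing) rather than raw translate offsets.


A rectangular dining table. The top is 1104×557×27 mm with its upper surface at z = 771 mm. It stands on four 70×70 mm square legs, each inset 59 mm from the nearest pair of top edges, running from the floor to the underside of the top. Four apron rails, 70 mm thick and 60 mm tall, run between adjacent legs with their top edges flush with the underside of the top and their outer faces flush with the legs' outer faces.


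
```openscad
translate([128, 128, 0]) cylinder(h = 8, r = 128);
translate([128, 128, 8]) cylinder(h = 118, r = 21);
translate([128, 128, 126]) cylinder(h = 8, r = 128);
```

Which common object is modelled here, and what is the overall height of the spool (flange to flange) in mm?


A spool. The overall height is 134 mm.

Three coaxial cylinders, large–small–large — a spool. Two 8 mm flanges and a 118 mm core give 8 + 118 + 8 = 134 mm.


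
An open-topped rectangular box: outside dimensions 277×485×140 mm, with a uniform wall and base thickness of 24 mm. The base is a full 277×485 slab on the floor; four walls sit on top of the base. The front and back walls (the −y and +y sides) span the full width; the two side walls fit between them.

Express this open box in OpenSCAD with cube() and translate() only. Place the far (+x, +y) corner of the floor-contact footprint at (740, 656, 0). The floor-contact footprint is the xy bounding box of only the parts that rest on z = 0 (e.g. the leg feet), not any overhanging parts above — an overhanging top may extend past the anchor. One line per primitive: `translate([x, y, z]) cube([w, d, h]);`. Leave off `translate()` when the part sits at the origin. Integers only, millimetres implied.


translate([463, 171, 0]) cube([277, 485, 24]);
translate([463, 171, 24]) cube([277, 24, 116]);
translate([463, 632, 24]) cube([277, 24, 116]);
translate([463, 195, 24]) cube([24, 437, 116]);
translate([716, 195, 24]) cube([24, 437, 116]);


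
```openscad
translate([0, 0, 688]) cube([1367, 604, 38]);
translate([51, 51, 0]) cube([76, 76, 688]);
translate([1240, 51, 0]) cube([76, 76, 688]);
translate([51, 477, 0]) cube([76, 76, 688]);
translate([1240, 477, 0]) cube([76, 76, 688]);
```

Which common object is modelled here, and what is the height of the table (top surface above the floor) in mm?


A table. The table height is 726 mm.

A 1367×604×38 slab sits at z = 688 on four 76 mm square posts — a table. The top surface is at 688 + 38 = 726 mm.


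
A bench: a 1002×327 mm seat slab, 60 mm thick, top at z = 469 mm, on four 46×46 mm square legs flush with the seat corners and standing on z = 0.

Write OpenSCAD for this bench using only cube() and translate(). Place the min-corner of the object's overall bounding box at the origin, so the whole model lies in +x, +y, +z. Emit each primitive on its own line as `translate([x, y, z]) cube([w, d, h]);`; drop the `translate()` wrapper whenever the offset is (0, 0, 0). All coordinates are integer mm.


translate([0, 0, 409]) cube([1002, 327, 60]);
cube([46, 46, 409]);
translate([0, 281, 0]) cube([46, 46, 409]);
translate([956, 0, 0]) cube([46, 46, 409]);
translate([956, 281, 0]) cube([46, 46, 409]);


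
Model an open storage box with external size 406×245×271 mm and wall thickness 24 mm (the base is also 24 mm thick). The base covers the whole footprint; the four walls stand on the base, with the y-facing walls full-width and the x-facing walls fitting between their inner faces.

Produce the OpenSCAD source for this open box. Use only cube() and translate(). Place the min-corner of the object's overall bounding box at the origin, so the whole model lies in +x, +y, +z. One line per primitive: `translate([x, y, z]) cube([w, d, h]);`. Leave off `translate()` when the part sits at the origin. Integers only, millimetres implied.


cube([406, 245, 24]);
translate([0, 0, 24]) cube([406, 24, 247]);
translate([0, 221, 24]) cube([406, 24, 247]);
translate([0, 24, 24]) cube([24, 197, 247]);
translate([382, 24, 24]) cube([24, 197, 247]);


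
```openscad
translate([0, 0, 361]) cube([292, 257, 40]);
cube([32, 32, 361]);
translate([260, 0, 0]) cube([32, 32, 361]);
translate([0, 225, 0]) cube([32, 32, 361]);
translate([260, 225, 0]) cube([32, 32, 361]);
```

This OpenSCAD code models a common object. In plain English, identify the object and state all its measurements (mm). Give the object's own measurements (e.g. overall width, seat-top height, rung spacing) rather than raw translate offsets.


A four-legged stool. The seat is a 292×257×40 mm slab whose top surface is at z = 401 mm; four square legs, each 32×32 mm in cross-section, run from the floor (z = 0) to the underside of the seat, each flush with a corner of the seat.


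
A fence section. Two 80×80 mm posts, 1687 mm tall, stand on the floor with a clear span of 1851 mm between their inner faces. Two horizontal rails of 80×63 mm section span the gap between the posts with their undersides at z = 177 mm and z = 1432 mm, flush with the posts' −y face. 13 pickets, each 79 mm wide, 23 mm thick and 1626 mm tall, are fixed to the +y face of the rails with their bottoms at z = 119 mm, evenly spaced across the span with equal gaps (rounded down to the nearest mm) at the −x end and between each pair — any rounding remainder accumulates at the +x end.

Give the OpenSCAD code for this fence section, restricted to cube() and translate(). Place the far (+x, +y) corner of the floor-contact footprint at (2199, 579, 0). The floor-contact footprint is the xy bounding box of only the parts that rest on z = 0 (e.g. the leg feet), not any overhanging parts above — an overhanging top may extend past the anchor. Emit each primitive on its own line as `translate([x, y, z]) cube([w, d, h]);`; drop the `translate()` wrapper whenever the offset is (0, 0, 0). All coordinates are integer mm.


translate([188, 499, 0]) cube([80, 80, 1687]);
translate([2119, 499, 0]) cube([80, 80, 1687]);
translate([268, 499, 177]) cube([1851, 80, 63]);
translate([268, 499, 1432]) cube([1851, 80, 63]);
translate([326, 579, 119]) cube([79, 23, 1626]);
translate([463, 579, 119]) cube([79, 23, 1626]);
translate([600, 579, 119]) cube([79, 23, 1626]);
translate([737, 579, 119]) cube([79, 23, 1626]);
translate([874, 579, 119]) cube([79, 23, 1626]);
translate([1011, 579, 119]) cube([79, 23, 1626]);
translate([1148, 579, 119]) cube([79, 23, 1626]);
translate([1285, 579, 119]) cube([79, 23, 1626]);
translate([1422, 579, 119]) cube([79, 23, 1626]);
translate([1559, 579, 119]) cube([79, 23, 1626]);
translate([1696, 579, 119]) cube([79, 23, 1626]);
translate([1833, 579, 119]) cube([79, 23, 1626]);
translate([1970, 579, 119]) cube([79, 23, 1626]);


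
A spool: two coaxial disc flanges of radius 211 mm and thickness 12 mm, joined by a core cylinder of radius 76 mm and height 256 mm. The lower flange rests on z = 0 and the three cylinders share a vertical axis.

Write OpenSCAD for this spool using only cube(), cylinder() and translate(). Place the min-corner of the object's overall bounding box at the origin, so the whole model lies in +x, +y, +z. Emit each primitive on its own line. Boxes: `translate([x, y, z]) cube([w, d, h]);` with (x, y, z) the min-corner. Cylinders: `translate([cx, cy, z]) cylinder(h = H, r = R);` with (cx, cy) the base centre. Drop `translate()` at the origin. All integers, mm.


translate([211, 211, 0]) cylinder(h = 12, r = 211);
translate([211, 211, 12]) cylinder(h = 256, r = 76);
translate([211, 211, 268]) cylinder(h = 12, r = 211);


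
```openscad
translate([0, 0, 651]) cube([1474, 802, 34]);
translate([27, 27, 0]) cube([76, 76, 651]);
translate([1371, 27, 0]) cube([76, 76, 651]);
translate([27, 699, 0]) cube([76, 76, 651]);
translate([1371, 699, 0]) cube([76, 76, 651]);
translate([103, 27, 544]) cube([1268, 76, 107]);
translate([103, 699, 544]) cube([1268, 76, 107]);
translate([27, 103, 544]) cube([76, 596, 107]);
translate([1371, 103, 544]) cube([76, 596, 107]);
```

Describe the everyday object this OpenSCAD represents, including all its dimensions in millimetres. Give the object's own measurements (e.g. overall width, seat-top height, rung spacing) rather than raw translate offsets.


A rectangular dining table. The top is 1474×802×34 mm with its upper surface at z = 685 mm. It stands on four 76×76 mm square legs, each inset 27 mm from the nearest pair of top edges, running from the floor to the underside of the top. Four apron rails, 76 mm thick and 107 mm tall, run between adjacent legs with their top edges flush with the underside of the top and their outer faces flush with the legs' outer faces.


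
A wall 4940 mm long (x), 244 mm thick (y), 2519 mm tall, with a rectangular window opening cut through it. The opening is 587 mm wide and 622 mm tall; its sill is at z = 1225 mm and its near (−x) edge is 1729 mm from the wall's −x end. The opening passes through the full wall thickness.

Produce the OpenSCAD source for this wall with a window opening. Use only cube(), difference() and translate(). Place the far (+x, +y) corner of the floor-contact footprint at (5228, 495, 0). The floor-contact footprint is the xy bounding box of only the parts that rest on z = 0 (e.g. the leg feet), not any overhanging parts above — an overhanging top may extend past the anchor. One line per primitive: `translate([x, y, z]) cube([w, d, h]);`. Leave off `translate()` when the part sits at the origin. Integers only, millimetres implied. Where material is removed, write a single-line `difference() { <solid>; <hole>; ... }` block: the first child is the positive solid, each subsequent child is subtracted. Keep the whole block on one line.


difference() { translate([288, 251, 0]) cube([4940, 244, 2519]); translate([2017, 251, 1225]) cube([587, 244, 622]); }


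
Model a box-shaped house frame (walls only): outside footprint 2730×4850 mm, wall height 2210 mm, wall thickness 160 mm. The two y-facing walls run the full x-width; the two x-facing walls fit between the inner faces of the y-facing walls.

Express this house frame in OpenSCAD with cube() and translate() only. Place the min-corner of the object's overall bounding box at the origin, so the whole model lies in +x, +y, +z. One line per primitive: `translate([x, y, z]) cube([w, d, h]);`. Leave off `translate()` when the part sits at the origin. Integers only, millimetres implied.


cube([2730, 160, 2210]);
translate([0, 4690, 0]) cube([2730, 160, 2210]);
translate([0, 160, 0]) cube([160, 4530, 2210]);
translate([2570, 160, 0]) cube([160, 4530, 2210]);


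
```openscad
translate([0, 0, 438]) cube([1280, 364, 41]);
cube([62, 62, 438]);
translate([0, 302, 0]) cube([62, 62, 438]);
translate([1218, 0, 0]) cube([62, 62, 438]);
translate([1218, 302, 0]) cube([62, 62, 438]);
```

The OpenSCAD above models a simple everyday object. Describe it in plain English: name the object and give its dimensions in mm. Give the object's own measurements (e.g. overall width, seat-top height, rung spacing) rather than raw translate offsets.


A bench: a 1280×364 mm seat slab, 41 mm thick, top at z = 479 mm, on four 62×62 mm square legs flush with the seat corners and standing on z = 0.


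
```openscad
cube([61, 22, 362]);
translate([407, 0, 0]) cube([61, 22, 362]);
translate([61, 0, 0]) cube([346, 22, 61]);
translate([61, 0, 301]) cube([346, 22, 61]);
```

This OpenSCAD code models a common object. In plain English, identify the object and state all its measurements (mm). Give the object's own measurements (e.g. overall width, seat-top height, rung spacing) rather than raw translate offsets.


A rectangular picture frame lying in the x–z plane (depth along y). The opening is 346 mm wide (x) by 240 mm tall (z), surrounded by a border 61 mm wide on all four sides. The frame is 22 mm deep and is made of two full-height vertical stiles with two horizontal rails fitted between them.


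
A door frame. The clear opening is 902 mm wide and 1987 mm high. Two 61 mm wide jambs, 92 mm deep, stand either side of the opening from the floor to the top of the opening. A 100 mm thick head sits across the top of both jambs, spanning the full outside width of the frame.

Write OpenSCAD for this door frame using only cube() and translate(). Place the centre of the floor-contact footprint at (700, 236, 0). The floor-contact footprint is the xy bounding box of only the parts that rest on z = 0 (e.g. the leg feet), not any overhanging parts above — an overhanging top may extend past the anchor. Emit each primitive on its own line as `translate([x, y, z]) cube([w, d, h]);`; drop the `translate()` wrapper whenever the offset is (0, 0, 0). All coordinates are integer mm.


translate([188, 190, 0]) cube([61, 92, 1987]);
translate([1151, 190, 0]) cube([61, 92, 1987]);
translate([188, 190, 1987]) cube([1024, 92, 100]);


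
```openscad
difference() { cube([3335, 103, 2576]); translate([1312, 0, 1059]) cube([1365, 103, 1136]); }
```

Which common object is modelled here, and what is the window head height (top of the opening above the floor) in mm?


A wall with a window opening. The window head height is 2195 mm.

A wall with a rectangular opening subtracted — a window. Sill at z = 1059, opening 1136 mm tall, so the head is at 1059 + 1136 = 2195 mm.


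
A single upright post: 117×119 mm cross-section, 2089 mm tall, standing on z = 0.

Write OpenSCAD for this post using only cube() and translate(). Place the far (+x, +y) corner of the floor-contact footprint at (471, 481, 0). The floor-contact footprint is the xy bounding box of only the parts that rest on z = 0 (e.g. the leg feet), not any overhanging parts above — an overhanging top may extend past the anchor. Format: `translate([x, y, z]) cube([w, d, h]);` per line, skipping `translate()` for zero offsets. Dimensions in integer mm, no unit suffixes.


translate([354, 362, 0]) cube([117, 119, 2089]);


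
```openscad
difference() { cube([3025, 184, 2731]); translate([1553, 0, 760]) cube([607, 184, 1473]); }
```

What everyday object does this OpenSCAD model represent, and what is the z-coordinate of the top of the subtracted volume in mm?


A wall with a window opening. The window head height is 2233 mm.

A wall with a rectangular opening subtracted — a window. Sill at z = 760, opening 1473 mm tall, so the head is at 760 + 1473 = 2233 mm.


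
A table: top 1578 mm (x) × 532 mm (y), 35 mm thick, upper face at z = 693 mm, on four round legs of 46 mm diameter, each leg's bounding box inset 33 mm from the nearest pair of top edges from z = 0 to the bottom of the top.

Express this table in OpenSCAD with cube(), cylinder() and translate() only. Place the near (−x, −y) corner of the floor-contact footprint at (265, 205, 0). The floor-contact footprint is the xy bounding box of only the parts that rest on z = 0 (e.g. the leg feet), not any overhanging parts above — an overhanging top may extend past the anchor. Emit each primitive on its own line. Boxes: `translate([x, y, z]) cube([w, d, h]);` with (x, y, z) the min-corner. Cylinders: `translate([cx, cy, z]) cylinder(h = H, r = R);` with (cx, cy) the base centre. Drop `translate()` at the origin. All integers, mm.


translate([232, 172, 658]) cube([1578, 532, 35]);
translate([288, 228, 0]) cylinder(h = 658, r = 23);
translate([1754, 228, 0]) cylinder(h = 658, r = 23);
translate([288, 648, 0]) cylinder(h = 658, r = 23);
translate([1754, 648, 0]) cylinder(h = 658, r = 23);


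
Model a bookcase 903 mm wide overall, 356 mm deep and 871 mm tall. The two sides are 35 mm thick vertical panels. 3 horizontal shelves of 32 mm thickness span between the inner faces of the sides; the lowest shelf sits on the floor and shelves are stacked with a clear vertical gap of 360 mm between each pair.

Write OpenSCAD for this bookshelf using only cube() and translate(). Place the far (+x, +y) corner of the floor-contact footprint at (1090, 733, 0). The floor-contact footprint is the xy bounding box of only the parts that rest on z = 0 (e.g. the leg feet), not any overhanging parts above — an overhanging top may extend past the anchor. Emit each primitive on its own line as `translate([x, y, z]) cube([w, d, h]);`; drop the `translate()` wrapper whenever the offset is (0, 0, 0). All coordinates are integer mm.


translate([187, 377, 0]) cube([35, 356, 871]);
translate([1055, 377, 0]) cube([35, 356, 871]);
translate([222, 377, 0]) cube([833, 356, 32]);
translate([222, 377, 392]) cube([833, 356, 32]);
translate([222, 377, 784]) cube([833, 356, 32]);


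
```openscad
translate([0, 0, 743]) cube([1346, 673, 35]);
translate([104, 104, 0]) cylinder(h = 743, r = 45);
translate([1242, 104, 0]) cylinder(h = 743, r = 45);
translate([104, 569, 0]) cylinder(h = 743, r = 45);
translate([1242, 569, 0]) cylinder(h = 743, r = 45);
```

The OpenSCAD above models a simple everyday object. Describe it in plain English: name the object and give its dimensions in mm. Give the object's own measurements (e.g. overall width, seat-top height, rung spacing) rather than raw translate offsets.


A table: top 1346 mm (x) × 673 mm (y), 35 mm thick, upper face at z = 778 mm, on four round legs of 90 mm diameter, each leg's bounding box inset 59 mm from the nearest pair of top edges from z = 0 to the bottom of the top.
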